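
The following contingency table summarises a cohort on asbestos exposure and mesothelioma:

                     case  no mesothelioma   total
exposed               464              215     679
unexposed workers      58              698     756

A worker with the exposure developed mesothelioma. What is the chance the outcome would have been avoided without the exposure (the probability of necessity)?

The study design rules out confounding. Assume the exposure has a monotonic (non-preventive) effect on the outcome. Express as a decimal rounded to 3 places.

PN ≈ 0.888

p₁ = P(outcome | exposed) = 464/679 = 0.68336
p₀ = P(outcome | unexposed) = 58/756 = 0.07672
Under exogeneity and monotonicity, PN = (p₁ − p₀)/p₁.
PN = (0.68336 − 0.07672) / 0.68336 ≈ 0.8877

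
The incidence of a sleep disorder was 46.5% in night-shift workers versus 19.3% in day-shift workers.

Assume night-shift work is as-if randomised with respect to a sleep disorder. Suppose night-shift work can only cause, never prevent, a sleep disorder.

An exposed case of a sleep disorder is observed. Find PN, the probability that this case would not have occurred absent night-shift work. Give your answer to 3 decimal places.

p₁ = 0.465, p₀ = 0.193.
Under exogeneity and monotonicity, PN = (p₁ − p₀) / p₁.
PN = (0.465 − 0.193) / 0.465 = 0.272 / 0.465 ≈ 0.5849

PN ≈ 0.585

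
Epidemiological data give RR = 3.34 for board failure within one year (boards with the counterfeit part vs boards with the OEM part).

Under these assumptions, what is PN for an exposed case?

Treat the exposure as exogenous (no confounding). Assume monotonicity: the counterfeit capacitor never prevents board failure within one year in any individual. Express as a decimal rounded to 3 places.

Under exogeneity and monotonicity, PN = (RR − 1) / RR = 1 − 1/RR.
PN = (3.34 − 1) / 3.34 = 2.34 / 3.34 ≈ 0.7006

PN ≈ 0.701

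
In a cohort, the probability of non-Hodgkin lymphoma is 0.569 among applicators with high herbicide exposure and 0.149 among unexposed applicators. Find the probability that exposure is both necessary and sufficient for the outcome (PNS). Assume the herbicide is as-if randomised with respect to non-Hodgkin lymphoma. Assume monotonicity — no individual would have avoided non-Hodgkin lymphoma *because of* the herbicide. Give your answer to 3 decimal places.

PNS ≈ 0.420

Let p₁ = 0.569, p₀ = 0.149.
Under exogeneity and monotonicity, PNS = p₁ − p₀.
PNS = 0.569 − 0.149 = 0.42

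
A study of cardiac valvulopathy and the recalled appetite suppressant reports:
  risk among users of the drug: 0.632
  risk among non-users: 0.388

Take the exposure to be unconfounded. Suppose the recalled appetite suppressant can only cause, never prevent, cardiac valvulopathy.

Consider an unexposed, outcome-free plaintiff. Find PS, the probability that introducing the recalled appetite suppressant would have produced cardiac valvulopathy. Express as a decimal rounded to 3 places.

PS ≈ 0.399

Let p₁ = 0.632, p₀ = 0.388.
Under exogeneity and monotonicity, PS = (p₁ − p₀) / (1 − p₀).
PS = (0.632 − 0.388) / (1 − 0.388) = 0.244 / 0.612 ≈ 0.3987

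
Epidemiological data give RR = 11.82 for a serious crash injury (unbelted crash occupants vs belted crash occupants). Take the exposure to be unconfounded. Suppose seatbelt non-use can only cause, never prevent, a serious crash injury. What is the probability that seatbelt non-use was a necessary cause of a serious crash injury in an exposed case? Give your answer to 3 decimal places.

PN ≈ 0.915

Under exogeneity and monotonicity, PN = (RR − 1) / RR = 1 − 1/RR.
PN = (11.82 − 1) / 11.82 = 10.82 / 11.82 ≈ 0.9154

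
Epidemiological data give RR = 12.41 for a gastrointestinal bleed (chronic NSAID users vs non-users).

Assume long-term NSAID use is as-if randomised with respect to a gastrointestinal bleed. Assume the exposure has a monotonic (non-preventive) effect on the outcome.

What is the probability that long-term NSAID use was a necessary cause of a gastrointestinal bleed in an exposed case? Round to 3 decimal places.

PN ≈ 0.919

Under exogeneity and monotonicity, PN = (RR − 1) / RR = 1 − 1/RR.
PN = (12.41 − 1) / 12.41 = 11.41 / 12.41 ≈ 0.9194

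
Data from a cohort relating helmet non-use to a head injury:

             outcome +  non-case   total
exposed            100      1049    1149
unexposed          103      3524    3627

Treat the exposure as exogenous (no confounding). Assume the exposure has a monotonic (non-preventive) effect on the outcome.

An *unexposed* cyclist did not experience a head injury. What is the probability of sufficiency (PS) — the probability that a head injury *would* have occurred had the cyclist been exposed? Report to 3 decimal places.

p₁ = P(outcome | exposed) = 100/1149 = 0.087032
p₀ = P(outcome | unexposed) = 103/3627 = 0.028398
Under exogeneity and monotonicity, PS = (p₁ − p₀) / (1 − p₀).
PS = (0.087032 − 0.028398) / (1 − 0.028398) = 0.058634 / 0.9716 ≈ 0.0603

PS ≈ 0.060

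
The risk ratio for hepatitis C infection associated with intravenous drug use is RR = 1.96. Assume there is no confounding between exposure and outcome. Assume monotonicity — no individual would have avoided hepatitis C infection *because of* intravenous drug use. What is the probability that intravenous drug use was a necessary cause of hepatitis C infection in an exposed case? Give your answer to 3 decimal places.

Under exogeneity and monotonicity, PN = (RR − 1) / RR = 1 − 1/RR.
PN = (1.96 − 1) / 1.96 = 0.96 / 1.96 ≈ 0.4898

PN ≈ 0.490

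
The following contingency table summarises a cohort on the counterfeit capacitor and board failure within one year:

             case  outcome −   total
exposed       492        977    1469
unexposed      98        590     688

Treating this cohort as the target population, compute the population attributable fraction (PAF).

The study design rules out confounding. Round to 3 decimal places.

p₁ = P(outcome | exposed) = 492/1469 = 0.33492
p₀ = P(outcome | unexposed) = 98/688 = 0.14244
Exposure prevalence π = 1469/2157 = 0.68104; overall risk P(Y=1) = 0.27353.
Under exogeneity, PAF = [P(Y=1) − p₀]/P(Y=1).
PAF = (0.27353 − 0.14244) / 0.27353 ≈ 0.4792

PAF ≈ 0.479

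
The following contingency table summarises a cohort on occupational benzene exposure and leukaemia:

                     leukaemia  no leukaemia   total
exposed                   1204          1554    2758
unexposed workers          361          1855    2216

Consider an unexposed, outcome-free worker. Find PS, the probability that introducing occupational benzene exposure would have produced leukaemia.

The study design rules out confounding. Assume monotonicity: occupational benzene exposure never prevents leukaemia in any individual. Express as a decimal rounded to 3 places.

PS ≈ 0.327

p₁ = P(outcome | exposed) = 1204/2758 = 0.43655
p₀ = P(outcome | unexposed) = 361/2216 = 0.16291
Under exogeneity and monotonicity, PS = (p₁ − p₀) / (1 − p₀).
PS = (0.43655 − 0.16291) / (1 − 0.16291) = 0.27364 / 0.83709 ≈ 0.3269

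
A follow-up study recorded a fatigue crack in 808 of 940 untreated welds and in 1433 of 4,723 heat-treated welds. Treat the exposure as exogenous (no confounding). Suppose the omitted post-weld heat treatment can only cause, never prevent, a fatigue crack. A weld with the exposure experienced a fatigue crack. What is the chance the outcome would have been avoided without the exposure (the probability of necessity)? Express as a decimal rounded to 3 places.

PN ≈ 0.647

p₁ = P(outcome | exposed) = 808/940 = 0.85957
p₀ = P(outcome | unexposed) = 1433/4723 = 0.30341
Under exogeneity and monotonicity, PN = (p₁ − p₀) / p₁.
PN = (0.85957 − 0.30341) / 0.85957 = 0.55617 / 0.85957 ≈ 0.6470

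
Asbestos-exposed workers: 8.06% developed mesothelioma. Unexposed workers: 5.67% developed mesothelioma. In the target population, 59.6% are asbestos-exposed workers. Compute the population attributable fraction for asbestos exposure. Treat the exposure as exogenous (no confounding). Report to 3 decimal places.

p₁ = 0.0806, p₀ = 0.0567.
Overall risk P(Y=1) = π·p₁ + (1−π)·p₀ = 0.596×0.0806 + 0.404×0.0567 = 0.070944.
Under exogeneity, PAF = [P(Y=1) − p₀] / P(Y=1).
PAF = (0.070944 − 0.0567) / 0.070944 ≈ 0.2008

PAF ≈ 0.201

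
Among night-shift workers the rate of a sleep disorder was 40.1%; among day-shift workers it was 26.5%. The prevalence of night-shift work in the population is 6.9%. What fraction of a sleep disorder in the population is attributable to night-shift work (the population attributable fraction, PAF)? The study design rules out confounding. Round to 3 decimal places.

p₁ = 0.401, p₀ = 0.265.
Overall risk P(Y=1) = π·p₁ + (1−π)·p₀ = 0.069×0.401 + 0.931×0.265 = 0.27438.
Under exogeneity, PAF = [P(Y=1) − p₀] / P(Y=1).
PAF = (0.27438 − 0.265) / 0.27438 ≈ 0.0342

PAF ≈ 0.034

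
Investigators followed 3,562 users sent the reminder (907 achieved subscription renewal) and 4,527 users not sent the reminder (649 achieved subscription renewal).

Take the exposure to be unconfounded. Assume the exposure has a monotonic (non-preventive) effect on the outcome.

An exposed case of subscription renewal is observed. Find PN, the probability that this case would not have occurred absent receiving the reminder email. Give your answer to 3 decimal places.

p₁ = P(outcome | exposed) = 907/3562 = 0.25463
p₀ = P(outcome | unexposed) = 649/4527 = 0.14336
Under exogeneity and monotonicity, PN = (p₁ − p₀) / p₁.
PN = (0.25463 − 0.14336) / 0.25463 = 0.11127 / 0.25463 ≈ 0.4370

PN ≈ 0.437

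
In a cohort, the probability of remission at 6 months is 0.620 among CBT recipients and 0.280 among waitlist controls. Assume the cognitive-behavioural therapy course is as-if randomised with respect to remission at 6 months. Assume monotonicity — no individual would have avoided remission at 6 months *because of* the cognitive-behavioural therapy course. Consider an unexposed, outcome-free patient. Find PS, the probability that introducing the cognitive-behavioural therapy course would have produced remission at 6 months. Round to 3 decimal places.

Let p₁ = 0.62, p₀ = 0.28.
Under exogeneity and monotonicity, PS = (p₁ − p₀) / (1 − p₀).
PS = (0.62 − 0.28) / (1 − 0.28) = 0.34 / 0.72 ≈ 0.4722

PS ≈ 0.472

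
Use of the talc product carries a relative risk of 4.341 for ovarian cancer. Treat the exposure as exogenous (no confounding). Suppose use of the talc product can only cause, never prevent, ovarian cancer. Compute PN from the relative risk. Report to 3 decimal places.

PN ≈ 0.770

Under exogeneity and monotonicity, PN = (RR − 1) / RR = 1 − 1/RR.
PN = (4.341 − 1) / 4.341 = 3.341 / 4.341 ≈ 0.7696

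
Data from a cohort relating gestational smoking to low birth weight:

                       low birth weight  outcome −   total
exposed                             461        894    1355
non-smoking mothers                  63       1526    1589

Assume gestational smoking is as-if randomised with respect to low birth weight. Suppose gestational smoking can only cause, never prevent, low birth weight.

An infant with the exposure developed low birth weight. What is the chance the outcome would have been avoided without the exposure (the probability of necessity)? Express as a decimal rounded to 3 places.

p₁ = P(outcome | exposed) = 461/1355 = 0.34022
p₀ = P(outcome | unexposed) = 63/1589 = 0.039648
Under exogeneity and monotonicity, PN = (p₁ − p₀) / p₁.
PN = (0.34022 − 0.039648) / 0.34022 = 0.30057 / 0.34022 ≈ 0.8835

PN ≈ 0.883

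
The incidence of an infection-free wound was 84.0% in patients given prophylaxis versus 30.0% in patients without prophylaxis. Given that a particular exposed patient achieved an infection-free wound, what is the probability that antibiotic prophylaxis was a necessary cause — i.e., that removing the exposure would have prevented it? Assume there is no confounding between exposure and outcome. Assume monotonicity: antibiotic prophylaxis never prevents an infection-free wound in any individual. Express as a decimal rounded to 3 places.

PN ≈ 0.643

p₁ = 0.84, p₀ = 0.3.
Under exogeneity and monotonicity, PN = (p₁ − p₀) / p₁.
PN = (0.84 − 0.3) / 0.84 = 0.54 / 0.84 ≈ 0.6429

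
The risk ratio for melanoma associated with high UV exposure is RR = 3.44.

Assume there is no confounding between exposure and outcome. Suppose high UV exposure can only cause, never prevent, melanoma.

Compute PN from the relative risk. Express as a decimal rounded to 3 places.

PN ≈ 0.709

Under exogeneity and monotonicity, PN = (RR − 1) / RR = 1 − 1/RR.
PN = (3.44 − 1) / 3.44 = 2.44 / 3.44 ≈ 0.7093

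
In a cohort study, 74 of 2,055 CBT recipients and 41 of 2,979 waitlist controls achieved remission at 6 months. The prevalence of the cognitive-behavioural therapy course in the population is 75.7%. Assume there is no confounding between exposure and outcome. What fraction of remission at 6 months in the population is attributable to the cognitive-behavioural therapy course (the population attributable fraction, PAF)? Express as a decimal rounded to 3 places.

p₁ = P(outcome | exposed) = 74/2055 = 0.03601
p₀ = P(outcome | unexposed) = 41/2979 = 0.013763
Overall risk P(Y=1) = π·p₁ + (1−π)·p₀ = 0.757×0.03601 + 0.243×0.013763 = 0.030604.
Under exogeneity, PAF = [P(Y=1) − p₀] / P(Y=1).
PAF = (0.030604 − 0.013763) / 0.030604 ≈ 0.5503

PAF ≈ 0.550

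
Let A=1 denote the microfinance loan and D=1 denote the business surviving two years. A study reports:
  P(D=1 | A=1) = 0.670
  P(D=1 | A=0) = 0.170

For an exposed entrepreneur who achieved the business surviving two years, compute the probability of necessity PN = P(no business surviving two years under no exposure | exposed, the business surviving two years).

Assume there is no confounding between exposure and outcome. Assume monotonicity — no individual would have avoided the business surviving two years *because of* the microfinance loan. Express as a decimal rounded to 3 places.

Let p₁ = 0.67, p₀ = 0.17.
Under exogeneity and monotonicity, PN = (p₁ − p₀) / p₁.
PN = (0.67 − 0.17) / 0.67 = 0.5 / 0.67 ≈ 0.7463

PN ≈ 0.746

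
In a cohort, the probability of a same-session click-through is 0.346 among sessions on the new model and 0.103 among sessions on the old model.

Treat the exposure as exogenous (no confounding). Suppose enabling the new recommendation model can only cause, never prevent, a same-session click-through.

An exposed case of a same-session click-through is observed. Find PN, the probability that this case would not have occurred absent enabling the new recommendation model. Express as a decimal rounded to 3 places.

Let p₁ = 0.346, p₀ = 0.103.
Under exogeneity and monotonicity, PN = (p₁ − p₀) / p₁.
PN = (0.346 − 0.103) / 0.346 = 0.243 / 0.346 ≈ 0.7023

PN ≈ 0.702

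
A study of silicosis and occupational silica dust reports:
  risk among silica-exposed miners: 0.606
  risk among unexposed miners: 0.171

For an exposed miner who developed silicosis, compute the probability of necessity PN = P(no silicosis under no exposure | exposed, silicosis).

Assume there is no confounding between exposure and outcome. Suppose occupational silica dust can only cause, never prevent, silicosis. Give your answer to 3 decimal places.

PN ≈ 0.718

Let p₁ = 0.606, p₀ = 0.171.
Under exogeneity and monotonicity, PN = (p₁ − p₀) / p₁.
PN = (0.606 − 0.171) / 0.606 = 0.435 / 0.606 ≈ 0.7178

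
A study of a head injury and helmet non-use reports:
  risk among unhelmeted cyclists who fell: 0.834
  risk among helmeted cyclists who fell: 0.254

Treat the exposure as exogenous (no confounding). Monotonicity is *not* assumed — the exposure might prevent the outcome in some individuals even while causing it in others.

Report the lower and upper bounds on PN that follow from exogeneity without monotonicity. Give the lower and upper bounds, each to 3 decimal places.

Let p₁ = 0.834, p₀ = 0.254.
Under exogeneity alone the bounds on PN are max{0,(p₁−p₀)/p₁} ≤ PN ≤ min{1,(1−p₀)/p₁}.
  lower = (p₁ − p₀)/p₁ = 0.58 / 0.834 ≈ 0.6954
  upper = min{1, (1 − p₀)/p₁} = 0.746 / 0.834 ≈ 0.8945

0.695 ≤ PN ≤ 0.894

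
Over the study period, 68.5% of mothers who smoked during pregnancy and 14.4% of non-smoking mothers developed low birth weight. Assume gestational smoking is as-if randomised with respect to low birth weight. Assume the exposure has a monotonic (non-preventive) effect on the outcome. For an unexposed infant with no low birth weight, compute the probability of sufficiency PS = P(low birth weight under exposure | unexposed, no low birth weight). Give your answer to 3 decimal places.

PS ≈ 0.632

p₁ = 0.685, p₀ = 0.144.
Under exogeneity and monotonicity, PS = (p₁ − p₀) / (1 − p₀).
PS = (0.685 − 0.144) / (1 − 0.144) = 0.541 / 0.856 ≈ 0.6320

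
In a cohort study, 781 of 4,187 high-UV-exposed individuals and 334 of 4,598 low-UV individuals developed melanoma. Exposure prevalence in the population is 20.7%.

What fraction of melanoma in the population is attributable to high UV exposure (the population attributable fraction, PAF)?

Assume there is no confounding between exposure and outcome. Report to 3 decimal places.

PAF ≈ 0.245

p₁ = P(outcome | exposed) = 781/4187 = 0.18653
p₀ = P(outcome | unexposed) = 334/4598 = 0.07264
Overall risk P(Y=1) = π·p₁ + (1−π)·p₀ = 0.207×0.18653 + 0.793×0.07264 = 0.096215.
Under exogeneity, PAF = [P(Y=1) − p₀] / P(Y=1).
PAF = (0.096215 − 0.07264) / 0.096215 ≈ 0.2450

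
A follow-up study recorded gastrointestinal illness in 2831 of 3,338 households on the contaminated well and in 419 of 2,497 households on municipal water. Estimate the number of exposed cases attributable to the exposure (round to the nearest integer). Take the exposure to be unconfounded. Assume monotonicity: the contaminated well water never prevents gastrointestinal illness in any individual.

about 2271 cases

p₁ = P(outcome | exposed) = 2831/3338 = 0.84811
p₀ = P(outcome | unexposed) = 419/2497 = 0.1678
PN = (p₁ − p₀)/p₁ = (0.84811 − 0.1678) / 0.84811 ≈ 0.80215.
Attributable cases ≈ PN × (exposed cases) = 0.80215 × 2831 ≈ 2270.88.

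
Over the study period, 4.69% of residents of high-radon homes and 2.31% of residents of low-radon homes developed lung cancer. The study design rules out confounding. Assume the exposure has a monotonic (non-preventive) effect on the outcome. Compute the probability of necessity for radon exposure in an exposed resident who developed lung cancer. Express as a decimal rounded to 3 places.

PN ≈ 0.507

p₁ = 0.0469, p₀ = 0.0231.
Under exogeneity and monotonicity, PN = (p₁ − p₀) / p₁.
PN = (0.0469 − 0.0231) / 0.0469 = 0.0238 / 0.0469 ≈ 0.5075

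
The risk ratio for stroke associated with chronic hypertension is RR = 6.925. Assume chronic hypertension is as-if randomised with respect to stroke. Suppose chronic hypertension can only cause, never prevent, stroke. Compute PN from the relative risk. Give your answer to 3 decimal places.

PN ≈ 0.856

Under exogeneity and monotonicity, PN = (RR − 1) / RR = 1 − 1/RR.
PN = (6.925 − 1) / 6.925 = 5.925 / 6.925 ≈ 0.8556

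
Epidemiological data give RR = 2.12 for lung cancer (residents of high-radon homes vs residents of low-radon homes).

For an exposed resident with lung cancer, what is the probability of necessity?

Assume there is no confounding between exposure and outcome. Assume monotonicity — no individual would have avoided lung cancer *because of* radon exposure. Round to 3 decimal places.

Under exogeneity and monotonicity, PN = (RR − 1) / RR = 1 − 1/RR.
PN = (2.12 − 1) / 2.12 = 1.12 / 2.12 ≈ 0.5283

PN ≈ 0.528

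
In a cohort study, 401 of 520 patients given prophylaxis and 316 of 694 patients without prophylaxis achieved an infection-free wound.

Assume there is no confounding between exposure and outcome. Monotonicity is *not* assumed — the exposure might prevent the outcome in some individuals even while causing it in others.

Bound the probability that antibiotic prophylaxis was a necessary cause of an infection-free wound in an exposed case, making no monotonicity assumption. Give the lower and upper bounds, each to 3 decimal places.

0.410 ≤ PN ≤ 0.706

p₁ = P(outcome | exposed) = 401/520 = 0.77115
p₀ = P(outcome | unexposed) = 316/694 = 0.45533
Under exogeneity alone the bounds on PN are max{0,(p₁−p₀)/p₁} ≤ PN ≤ min{1,(1−p₀)/p₁}.
  lower = (p₁ − p₀)/p₁ = 0.31582 / 0.77115 ≈ 0.4095
  upper = min{1, (1 − p₀)/p₁} = 0.54467 / 0.77115 ≈ 0.7063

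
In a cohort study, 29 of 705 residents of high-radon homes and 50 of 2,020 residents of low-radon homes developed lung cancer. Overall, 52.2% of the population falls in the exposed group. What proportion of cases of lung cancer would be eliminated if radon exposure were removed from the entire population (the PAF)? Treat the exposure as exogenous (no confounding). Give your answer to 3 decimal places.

p₁ = P(outcome | exposed) = 29/705 = 0.041135
p₀ = P(outcome | unexposed) = 50/2020 = 0.024752
Overall risk P(Y=1) = π·p₁ + (1−π)·p₀ = 0.522×0.041135 + 0.478×0.024752 = 0.033304.
Under exogeneity, PAF = [P(Y=1) − p₀] / P(Y=1).
PAF = (0.033304 − 0.024752) / 0.033304 ≈ 0.2568

PAF ≈ 0.257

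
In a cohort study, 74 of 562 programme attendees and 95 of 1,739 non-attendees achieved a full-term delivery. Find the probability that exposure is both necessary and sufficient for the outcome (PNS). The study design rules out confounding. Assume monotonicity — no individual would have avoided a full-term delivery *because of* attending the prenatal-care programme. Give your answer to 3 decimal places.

p₁ = P(outcome | exposed) = 74/562 = 0.13167
p₀ = P(outcome | unexposed) = 95/1739 = 0.054629
Under exogeneity and monotonicity, PNS = p₁ − p₀.
PNS = 0.13167 − 0.054629 = 0.077044

PNS ≈ 0.077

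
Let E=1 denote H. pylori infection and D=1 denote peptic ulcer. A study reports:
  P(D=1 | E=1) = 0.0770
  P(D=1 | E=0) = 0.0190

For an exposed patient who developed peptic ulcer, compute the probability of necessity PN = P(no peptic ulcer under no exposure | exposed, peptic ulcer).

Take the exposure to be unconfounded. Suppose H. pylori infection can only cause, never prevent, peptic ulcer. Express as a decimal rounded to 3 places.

PN ≈ 0.753

Let p₁ = 0.077, p₀ = 0.019.
Under exogeneity and monotonicity, PN = (p₁ − p₀) / p₁.
PN = (0.077 − 0.019) / 0.077 = 0.058 / 0.077 ≈ 0.7532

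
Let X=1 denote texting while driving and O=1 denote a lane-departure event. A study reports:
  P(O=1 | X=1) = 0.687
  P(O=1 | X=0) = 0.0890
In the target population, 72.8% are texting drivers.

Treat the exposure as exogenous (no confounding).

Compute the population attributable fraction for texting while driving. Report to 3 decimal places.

PAF ≈ 0.830

Let p₁ = 0.687, p₀ = 0.089.
Overall risk P(Y=1) = π·p₁ + (1−π)·p₀ = 0.728×0.687 + 0.272×0.089 = 0.52434.
Under exogeneity, PAF = [P(Y=1) − p₀] / P(Y=1).
PAF = (0.52434 − 0.089) / 0.52434 ≈ 0.8303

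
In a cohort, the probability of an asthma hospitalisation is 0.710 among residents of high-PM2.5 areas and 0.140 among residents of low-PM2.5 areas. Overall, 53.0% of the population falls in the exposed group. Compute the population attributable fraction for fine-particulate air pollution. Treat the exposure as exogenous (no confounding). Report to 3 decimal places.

PAF ≈ 0.683

Let p₁ = 0.71, p₀ = 0.14.
Overall risk P(Y=1) = π·p₁ + (1−π)·p₀ = 0.53×0.71 + 0.47×0.14 = 0.4421.
Under exogeneity, PAF = [P(Y=1) − p₀] / P(Y=1).
PAF = (0.4421 − 0.14) / 0.4421 ≈ 0.6833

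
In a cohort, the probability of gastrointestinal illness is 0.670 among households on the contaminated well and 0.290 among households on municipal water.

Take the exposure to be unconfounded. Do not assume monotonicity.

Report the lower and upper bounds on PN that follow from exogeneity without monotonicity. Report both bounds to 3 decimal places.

Let p₁ = 0.67, p₀ = 0.29.
Under exogeneity alone the bounds on PN are max{0,(p₁−p₀)/p₁} ≤ PN ≤ min{1,(1−p₀)/p₁}.
  lower = (p₁ − p₀)/p₁ = 0.38 / 0.67 ≈ 0.5672
  upper = min{1, (1 − p₀)/p₁} = 0.71 / 0.67 ≈ 1.0597 → capped at 1

0.567 ≤ PN ≤ 1.000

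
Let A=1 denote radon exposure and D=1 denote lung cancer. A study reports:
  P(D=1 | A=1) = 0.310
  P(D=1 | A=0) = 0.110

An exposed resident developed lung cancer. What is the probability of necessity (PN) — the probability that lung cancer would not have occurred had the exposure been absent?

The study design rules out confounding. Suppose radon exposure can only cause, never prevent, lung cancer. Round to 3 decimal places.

PN ≈ 0.645

Let p₁ = 0.31, p₀ = 0.11.
Under exogeneity and monotonicity, PN = (p₁ − p₀) / p₁.
PN = (0.31 − 0.11) / 0.31 = 0.2 / 0.31 ≈ 0.6452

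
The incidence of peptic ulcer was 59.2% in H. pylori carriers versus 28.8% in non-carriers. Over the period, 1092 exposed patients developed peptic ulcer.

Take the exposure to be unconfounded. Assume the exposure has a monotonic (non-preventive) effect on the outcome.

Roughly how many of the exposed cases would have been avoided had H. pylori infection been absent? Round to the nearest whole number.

p₁ = 0.592, p₀ = 0.288.
PN = (p₁ − p₀)/p₁ = (0.592 − 0.288) / 0.592 ≈ 0.51351.
Attributable cases ≈ PN × (exposed cases) = 0.51351 × 1092 ≈ 560.76.

about 561 cases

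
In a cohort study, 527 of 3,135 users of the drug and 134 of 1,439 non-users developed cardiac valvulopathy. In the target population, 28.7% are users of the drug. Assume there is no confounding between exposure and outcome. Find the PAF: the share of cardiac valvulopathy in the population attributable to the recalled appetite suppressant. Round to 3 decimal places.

p₁ = P(outcome | exposed) = 527/3135 = 0.1681
p₀ = P(outcome | unexposed) = 134/1439 = 0.09312
Overall risk P(Y=1) = π·p₁ + (1−π)·p₀ = 0.287×0.1681 + 0.713×0.09312 = 0.11464.
Under exogeneity, PAF = [P(Y=1) − p₀] / P(Y=1).
PAF = (0.11464 − 0.09312) / 0.11464 ≈ 0.1877

PAF ≈ 0.188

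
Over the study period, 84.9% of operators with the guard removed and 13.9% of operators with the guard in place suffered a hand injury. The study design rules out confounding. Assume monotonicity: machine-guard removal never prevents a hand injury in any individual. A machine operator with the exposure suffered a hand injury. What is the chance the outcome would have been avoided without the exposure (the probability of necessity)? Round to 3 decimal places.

PN ≈ 0.836

p₁ = 0.849, p₀ = 0.139.
Under exogeneity and monotonicity, PN = (p₁ − p₀) / p₁.
PN = (0.849 − 0.139) / 0.849 = 0.71 / 0.849 ≈ 0.8363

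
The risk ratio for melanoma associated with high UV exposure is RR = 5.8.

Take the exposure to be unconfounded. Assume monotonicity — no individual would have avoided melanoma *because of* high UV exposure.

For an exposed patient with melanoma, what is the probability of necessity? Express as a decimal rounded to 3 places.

PN ≈ 0.828

Under exogeneity and monotonicity, PN = (RR − 1) / RR = 1 − 1/RR.
PN = (5.8 − 1) / 5.8 = 4.8 / 5.8 ≈ 0.8276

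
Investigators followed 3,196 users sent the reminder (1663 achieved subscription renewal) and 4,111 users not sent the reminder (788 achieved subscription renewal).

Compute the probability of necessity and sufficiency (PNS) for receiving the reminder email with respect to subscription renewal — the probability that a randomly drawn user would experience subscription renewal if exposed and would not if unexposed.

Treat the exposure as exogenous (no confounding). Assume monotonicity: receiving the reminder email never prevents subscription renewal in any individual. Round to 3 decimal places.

p₁ = P(outcome | exposed) = 1663/3196 = 0.52034
p₀ = P(outcome | unexposed) = 788/4111 = 0.19168
Under exogeneity and monotonicity, PNS = p₁ − p₀.
PNS = 0.52034 − 0.19168 = 0.32866

PNS ≈ 0.329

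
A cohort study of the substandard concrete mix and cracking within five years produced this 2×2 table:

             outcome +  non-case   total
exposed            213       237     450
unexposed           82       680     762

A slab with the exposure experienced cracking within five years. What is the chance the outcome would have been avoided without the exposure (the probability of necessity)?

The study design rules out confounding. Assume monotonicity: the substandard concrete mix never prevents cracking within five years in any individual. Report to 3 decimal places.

PN ≈ 0.773

p₁ = P(outcome | exposed) = 213/450 = 0.47333
p₀ = P(outcome | unexposed) = 82/762 = 0.10761
Under exogeneity and monotonicity, PN = (p₁ − p₀) / p₁.
PN = (0.47333 − 0.10761) / 0.47333 = 0.36572 / 0.47333 ≈ 0.7727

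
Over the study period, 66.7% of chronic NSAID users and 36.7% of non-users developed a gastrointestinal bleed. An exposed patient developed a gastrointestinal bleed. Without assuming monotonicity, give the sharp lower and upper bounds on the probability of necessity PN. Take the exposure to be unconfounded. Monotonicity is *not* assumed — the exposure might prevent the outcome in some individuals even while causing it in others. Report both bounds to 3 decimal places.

0.450 ≤ PN ≤ 0.949

p₁ = 0.667, p₀ = 0.367.
Under exogeneity alone the bounds on PN are max{0,(p₁−p₀)/p₁} ≤ PN ≤ min{1,(1−p₀)/p₁}.
  lower = (p₁ − p₀)/p₁ = 0.3 / 0.667 ≈ 0.4498
  upper = min{1, (1 − p₀)/p₁} = 0.633 / 0.667 ≈ 0.9490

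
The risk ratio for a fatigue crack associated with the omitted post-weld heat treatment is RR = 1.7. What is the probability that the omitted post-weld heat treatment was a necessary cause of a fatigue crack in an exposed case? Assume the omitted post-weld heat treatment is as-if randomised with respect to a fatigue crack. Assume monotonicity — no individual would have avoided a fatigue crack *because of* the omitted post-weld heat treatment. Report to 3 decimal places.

PN ≈ 0.412

Under exogeneity and monotonicity, PN = (RR − 1) / RR = 1 − 1/RR.
PN = (1.7 − 1) / 1.7 = 0.7 / 1.7 ≈ 0.4118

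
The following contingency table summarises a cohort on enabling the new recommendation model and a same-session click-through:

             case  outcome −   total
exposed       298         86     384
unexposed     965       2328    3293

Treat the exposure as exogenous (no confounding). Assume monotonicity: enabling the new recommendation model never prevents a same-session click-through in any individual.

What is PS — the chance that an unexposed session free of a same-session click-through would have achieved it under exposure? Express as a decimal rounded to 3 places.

PS ≈ 0.683

p₁ = P(outcome | exposed) = 298/384 = 0.77604
p₀ = P(outcome | unexposed) = 965/3293 = 0.29305
Under exogeneity and monotonicity, PS = (p₁ − p₀) / (1 − p₀).
PS = (0.77604 − 0.29305) / (1 − 0.29305) = 0.483 / 0.70695 ≈ 0.6832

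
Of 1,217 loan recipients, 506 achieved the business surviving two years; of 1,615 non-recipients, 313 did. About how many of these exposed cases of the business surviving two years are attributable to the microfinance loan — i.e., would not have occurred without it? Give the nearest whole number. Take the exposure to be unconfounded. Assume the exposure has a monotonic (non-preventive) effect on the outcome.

about 270 cases

p₁ = P(outcome | exposed) = 506/1217 = 0.41578
p₀ = P(outcome | unexposed) = 313/1615 = 0.19381
PN = (p₁ − p₀)/p₁ = (0.41578 − 0.19381) / 0.41578 ≈ 0.53386.
Attributable cases ≈ PN × (exposed cases) = 0.53386 × 506 ≈ 270.14.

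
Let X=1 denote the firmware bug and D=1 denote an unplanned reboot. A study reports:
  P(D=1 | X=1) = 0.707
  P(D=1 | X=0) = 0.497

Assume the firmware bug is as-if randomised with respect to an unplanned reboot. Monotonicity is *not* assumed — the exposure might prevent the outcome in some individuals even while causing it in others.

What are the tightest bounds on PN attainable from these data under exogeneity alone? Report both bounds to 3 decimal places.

0.297 ≤ PN ≤ 0.711

Let p₁ = 0.707, p₀ = 0.497.
Under exogeneity alone the bounds on PN are max{0,(p₁−p₀)/p₁} ≤ PN ≤ min{1,(1−p₀)/p₁}.
  lower = (p₁ − p₀)/p₁ = 0.21 / 0.707 ≈ 0.2970
  upper = min{1, (1 − p₀)/p₁} = 0.503 / 0.707 ≈ 0.7115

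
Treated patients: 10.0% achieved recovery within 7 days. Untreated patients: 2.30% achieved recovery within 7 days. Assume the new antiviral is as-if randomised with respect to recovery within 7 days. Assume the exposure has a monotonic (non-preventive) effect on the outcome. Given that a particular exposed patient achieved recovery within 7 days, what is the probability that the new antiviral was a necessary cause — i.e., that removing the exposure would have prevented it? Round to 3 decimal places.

PN ≈ 0.770

p₁ = 0.1, p₀ = 0.023.
Under exogeneity and monotonicity, PN = (p₁ − p₀) / p₁.
PN = (0.1 − 0.023) / 0.1 = 0.077 / 0.1 ≈ 0.7700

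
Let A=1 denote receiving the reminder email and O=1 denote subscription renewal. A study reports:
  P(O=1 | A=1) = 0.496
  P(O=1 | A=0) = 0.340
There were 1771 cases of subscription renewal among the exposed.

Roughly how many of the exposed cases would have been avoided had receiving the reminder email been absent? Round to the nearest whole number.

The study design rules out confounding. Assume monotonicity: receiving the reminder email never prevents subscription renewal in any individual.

about 557 cases

Let p₁ = 0.496, p₀ = 0.34.
PN = (p₁ − p₀)/p₁ = (0.496 − 0.34) / 0.496 ≈ 0.31452.
Attributable cases ≈ PN × (exposed cases) = 0.31452 × 1771 ≈ 557.01.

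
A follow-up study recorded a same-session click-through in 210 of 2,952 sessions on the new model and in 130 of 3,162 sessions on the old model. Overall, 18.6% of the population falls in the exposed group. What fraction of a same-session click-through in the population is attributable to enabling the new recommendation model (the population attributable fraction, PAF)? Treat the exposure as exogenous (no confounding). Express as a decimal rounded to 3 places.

PAF ≈ 0.120

p₁ = P(outcome | exposed) = 210/2952 = 0.071138
p₀ = P(outcome | unexposed) = 130/3162 = 0.041113
Overall risk P(Y=1) = π·p₁ + (1−π)·p₀ = 0.186×0.071138 + 0.814×0.041113 = 0.046698.
Under exogeneity, PAF = [P(Y=1) − p₀] / P(Y=1).
PAF = (0.046698 − 0.041113) / 0.046698 ≈ 0.1196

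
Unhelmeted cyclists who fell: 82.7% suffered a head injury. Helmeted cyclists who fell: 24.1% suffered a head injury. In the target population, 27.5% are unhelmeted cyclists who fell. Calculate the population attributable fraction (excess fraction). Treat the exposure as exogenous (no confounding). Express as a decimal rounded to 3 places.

p₁ = 0.827, p₀ = 0.241.
Overall risk P(Y=1) = π·p₁ + (1−π)·p₀ = 0.275×0.827 + 0.725×0.241 = 0.40215.
Under exogeneity, PAF = [P(Y=1) − p₀] / P(Y=1).
PAF = (0.40215 − 0.241) / 0.40215 ≈ 0.4007

PAF ≈ 0.401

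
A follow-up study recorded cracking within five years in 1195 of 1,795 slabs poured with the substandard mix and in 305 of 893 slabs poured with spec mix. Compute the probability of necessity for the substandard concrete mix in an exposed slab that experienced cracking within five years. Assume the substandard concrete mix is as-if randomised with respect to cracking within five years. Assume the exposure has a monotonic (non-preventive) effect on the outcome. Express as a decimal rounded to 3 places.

PN ≈ 0.487

p₁ = P(outcome | exposed) = 1195/1795 = 0.66574
p₀ = P(outcome | unexposed) = 305/893 = 0.34155
Under exogeneity and monotonicity, PN = (p₁ − p₀) / p₁.
PN = (0.66574 − 0.34155) / 0.66574 = 0.32419 / 0.66574 ≈ 0.4870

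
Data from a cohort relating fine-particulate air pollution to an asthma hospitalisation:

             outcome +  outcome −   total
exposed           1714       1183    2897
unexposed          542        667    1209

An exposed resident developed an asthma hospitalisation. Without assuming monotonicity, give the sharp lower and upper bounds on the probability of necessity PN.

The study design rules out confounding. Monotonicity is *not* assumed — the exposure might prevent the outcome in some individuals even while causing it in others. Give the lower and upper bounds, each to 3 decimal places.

p₁ = P(outcome | exposed) = 1714/2897 = 0.59165
p₀ = P(outcome | unexposed) = 542/1209 = 0.4483
Under exogeneity alone the bounds on PN are max{0,(p₁−p₀)/p₁} ≤ PN ≤ min{1,(1−p₀)/p₁}.
  lower = (p₁ − p₀)/p₁ = 0.14334 / 0.59165 ≈ 0.2423
  upper = min{1, (1 − p₀)/p₁} = 0.5517 / 0.59165 ≈ 0.9325

0.242 ≤ PN ≤ 0.932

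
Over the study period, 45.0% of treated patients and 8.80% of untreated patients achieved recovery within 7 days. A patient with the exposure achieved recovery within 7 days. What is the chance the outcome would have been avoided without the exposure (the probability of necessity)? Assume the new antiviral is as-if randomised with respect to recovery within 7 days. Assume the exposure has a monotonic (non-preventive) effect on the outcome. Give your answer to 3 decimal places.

p₁ = 0.45, p₀ = 0.088.
Under exogeneity and monotonicity, PN = (p₁ − p₀) / p₁.
PN = (0.45 − 0.088) / 0.45 = 0.362 / 0.45 ≈ 0.8044

PN ≈ 0.804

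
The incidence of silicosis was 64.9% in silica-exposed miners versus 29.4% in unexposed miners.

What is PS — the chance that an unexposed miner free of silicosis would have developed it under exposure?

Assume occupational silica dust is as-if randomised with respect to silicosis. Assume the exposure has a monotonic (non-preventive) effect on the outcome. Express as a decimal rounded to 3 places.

PS ≈ 0.503

p₁ = 0.649, p₀ = 0.294.
Under exogeneity and monotonicity, PS = (p₁ − p₀) / (1 − p₀).
PS = (0.649 − 0.294) / (1 − 0.294) = 0.355 / 0.706 ≈ 0.5028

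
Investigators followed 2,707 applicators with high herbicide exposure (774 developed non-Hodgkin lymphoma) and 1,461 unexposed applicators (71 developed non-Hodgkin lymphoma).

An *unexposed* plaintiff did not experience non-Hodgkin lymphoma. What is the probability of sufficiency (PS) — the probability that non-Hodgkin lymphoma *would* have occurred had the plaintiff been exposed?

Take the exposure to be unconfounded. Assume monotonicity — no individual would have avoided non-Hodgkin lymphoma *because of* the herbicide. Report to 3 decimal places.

PS ≈ 0.249

p₁ = P(outcome | exposed) = 774/2707 = 0.28593
p₀ = P(outcome | unexposed) = 71/1461 = 0.048597
Under exogeneity and monotonicity, PS = (p₁ − p₀) / (1 − p₀).
PS = (0.28593 − 0.048597) / (1 − 0.048597) = 0.23733 / 0.9514 ≈ 0.2495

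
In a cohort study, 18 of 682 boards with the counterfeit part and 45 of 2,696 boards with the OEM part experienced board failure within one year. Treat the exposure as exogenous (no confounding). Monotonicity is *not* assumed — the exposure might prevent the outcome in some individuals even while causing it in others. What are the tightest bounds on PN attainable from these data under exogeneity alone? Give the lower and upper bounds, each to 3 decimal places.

p₁ = P(outcome | exposed) = 18/682 = 0.026393
p₀ = P(outcome | unexposed) = 45/2696 = 0.016691
Under exogeneity alone the bounds on PN are max{0,(p₁−p₀)/p₁} ≤ PN ≤ min{1,(1−p₀)/p₁}.
  lower = (p₁ − p₀)/p₁ = 0.0097016 / 0.026393 ≈ 0.3676
  upper = min{1, (1 − p₀)/p₁} = 0.98331 / 0.026393 ≈ 37.2565 → capped at 1

0.368 ≤ PN ≤ 1.000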